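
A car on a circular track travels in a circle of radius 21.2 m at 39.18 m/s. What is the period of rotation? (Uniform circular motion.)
T = 2πr/v = 2π×21.2/39.18 = 3.4 s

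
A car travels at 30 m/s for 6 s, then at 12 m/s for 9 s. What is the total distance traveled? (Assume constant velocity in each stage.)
d₁ = v₁t₁ = 30 × 6 = 180 m
d₂ = v₂t₂ = 12 × 9 = 108 m
d_total = 180 + 108 = 288 m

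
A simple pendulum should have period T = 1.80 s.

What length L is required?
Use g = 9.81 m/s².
T = 2π√(L/g) → L = g(T/2π)² = 9.81×(1.8/2π)² = 0.8051 m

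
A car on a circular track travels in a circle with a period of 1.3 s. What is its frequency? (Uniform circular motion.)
f = 1/T = 1/1.3 = 0.7692 Hz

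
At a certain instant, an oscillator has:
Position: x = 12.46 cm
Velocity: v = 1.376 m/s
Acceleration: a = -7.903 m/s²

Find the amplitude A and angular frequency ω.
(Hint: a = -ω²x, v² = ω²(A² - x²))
a = −ω²x → ω = √(|a|/x) = √(7.903/0.1246) = 7.964 rad/s
v² = ω²(A² − x²) → A = √(x² + v²/ω²) = √(0.1246² + 1.376²/7.964²) = 0.213 m = 21.3 cm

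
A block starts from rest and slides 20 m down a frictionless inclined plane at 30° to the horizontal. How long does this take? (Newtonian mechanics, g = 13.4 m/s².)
a = g sin(θ) = 13.4 × sin(30°) = 6.7 m/s²
t = √(2d/a) = √(2 × 20 / 6.7) = 2.44 s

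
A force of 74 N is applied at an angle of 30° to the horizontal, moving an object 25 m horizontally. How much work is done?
W = Fd cosθ = 74×25×cos(30°) = 1602.1 J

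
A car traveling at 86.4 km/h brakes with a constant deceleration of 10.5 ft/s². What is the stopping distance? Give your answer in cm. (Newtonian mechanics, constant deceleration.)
d = v₀² / (2a) (with unit conversion) = 8999.0 cm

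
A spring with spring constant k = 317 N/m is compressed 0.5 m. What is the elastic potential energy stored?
PE = ½kx² = ½×317×0.5² = 39.62 J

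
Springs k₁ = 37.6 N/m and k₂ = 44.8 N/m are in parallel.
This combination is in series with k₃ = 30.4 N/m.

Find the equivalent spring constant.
k₁₂ = k₁ + k₂ = 82.4 N/m (parallel)
1/k_eq = 1/k₁₂ + 1/k₃ → k_eq = 22.21 N/m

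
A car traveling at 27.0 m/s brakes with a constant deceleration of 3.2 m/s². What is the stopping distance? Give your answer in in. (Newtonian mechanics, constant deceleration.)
d = v₀² / (2a) (with unit conversion) = 4484.0 in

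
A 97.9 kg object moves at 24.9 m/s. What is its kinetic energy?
KE = ½mv² = ½×97.9×24.9² = 30349.49 J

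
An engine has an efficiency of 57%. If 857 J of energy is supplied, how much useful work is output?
W_out = η × W_in = 0.57 × 857 = 488.49 J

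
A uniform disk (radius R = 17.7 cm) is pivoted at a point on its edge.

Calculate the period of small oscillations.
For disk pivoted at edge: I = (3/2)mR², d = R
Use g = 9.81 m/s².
I/m = (3/2)R² = 0.04699 m²; d = R = 0.177 m
T = 2π√((3/2)R²/(gR)) = 2π√(3R/(2g)) = 1.034 s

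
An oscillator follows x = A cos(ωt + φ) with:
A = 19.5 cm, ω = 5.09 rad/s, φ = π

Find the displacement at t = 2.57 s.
x = A cos(ωt + φ) = 19.5×cos(5.09×2.57 + π) = -16.97 cm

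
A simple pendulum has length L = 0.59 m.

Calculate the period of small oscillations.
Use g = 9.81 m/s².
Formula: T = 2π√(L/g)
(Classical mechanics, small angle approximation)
T = 2π√(L/g) = 2π√(0.59/9.81) = 1.541 s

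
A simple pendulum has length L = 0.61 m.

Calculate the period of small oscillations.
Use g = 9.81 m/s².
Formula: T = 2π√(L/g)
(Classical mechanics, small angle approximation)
T = 2π√(L/g) = 2π√(0.61/9.81) = 1.567 s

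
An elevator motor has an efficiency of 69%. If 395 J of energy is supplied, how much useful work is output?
W_out = η × W_in = 0.69 × 395 = 272.55 J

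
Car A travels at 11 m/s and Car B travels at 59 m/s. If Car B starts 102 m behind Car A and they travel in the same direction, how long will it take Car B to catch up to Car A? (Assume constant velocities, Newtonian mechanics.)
Relative speed: v_rel = 59 - 11 = 48 m/s
Time to catch: t = d₀/v_rel = 102/48 = 2.12 s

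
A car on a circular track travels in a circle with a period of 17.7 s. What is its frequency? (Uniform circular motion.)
f = 1/T = 1/17.7 = 0.0565 Hz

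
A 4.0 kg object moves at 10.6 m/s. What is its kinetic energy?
KE = ½mv² = ½×4.0×10.6² = 224.72 J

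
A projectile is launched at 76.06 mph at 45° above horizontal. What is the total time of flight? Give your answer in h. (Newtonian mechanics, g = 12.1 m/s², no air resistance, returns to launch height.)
T = 2v₀sin(θ)/g (with unit conversion) = 0.001104 h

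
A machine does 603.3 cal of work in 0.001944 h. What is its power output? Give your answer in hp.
P = W/t = 2524 J / 6.998 s = 360.7 W = 0.4837 hp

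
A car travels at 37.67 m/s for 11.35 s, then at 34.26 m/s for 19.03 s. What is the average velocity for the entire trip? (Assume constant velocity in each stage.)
d₁ = v₁t₁ = 37.67 × 11.35 = 427.555 m
d₂ = v₂t₂ = 34.26 × 19.03 = 651.968 m
d_total = 1079.52 m, t_total = 30.38 s
v_avg = d_total/t_total = 1079.52/30.38 = 35.53 m/s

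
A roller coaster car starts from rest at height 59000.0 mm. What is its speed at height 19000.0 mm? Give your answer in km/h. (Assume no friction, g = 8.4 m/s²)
mgh₁ = ½mv₂² + mgh₂ → v₂ = √(2g(h₁−h₂)) = √(2×8.4×(59−19)) = 25.92 m/s = 93.32 km/h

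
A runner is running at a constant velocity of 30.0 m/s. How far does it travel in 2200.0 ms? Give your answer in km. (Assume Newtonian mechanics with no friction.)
d = vt (with unit conversion) = 0.066 km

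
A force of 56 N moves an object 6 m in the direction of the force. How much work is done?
W = Fd = 56×6 = 336.0 J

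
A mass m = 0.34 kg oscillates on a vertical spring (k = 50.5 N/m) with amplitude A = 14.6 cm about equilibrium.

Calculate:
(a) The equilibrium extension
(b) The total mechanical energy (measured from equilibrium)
x_eq = mg/k = 0.34×9.81/50.5 = 0.06605 m = 6.605 cm
E = ½kA² = ½×50.5×(0.146)² = 0.5382 J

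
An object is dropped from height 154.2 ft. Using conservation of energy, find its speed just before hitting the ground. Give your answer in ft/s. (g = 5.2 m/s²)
mgh = ½mv² → v = √(2gh) = √(2×5.2×47) = 22.11 m/s = 72.54 ft/s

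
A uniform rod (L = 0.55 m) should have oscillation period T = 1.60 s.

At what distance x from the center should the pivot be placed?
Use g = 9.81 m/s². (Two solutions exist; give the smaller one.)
T = 2π√((L²/12 + x²)/(gx)). Let c = T²g/(4π²) = 0.6361.
x² − cx + L²/12 = 0 → x = (c − √(c² − L²/3))/2 = 0.04246 m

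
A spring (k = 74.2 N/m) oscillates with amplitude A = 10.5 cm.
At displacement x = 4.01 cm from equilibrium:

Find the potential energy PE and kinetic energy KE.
E_total = ½kA² = ½×74.2×(0.105)² = 0.409 J
PE = ½kx² = ½×74.2×(0.0401)² = 0.05966 J
KE = E_total − PE = 0.3494 J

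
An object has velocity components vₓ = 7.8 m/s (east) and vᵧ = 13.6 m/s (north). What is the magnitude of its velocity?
|v| = √(vₓ² + vᵧ²) = √(7.8² + 13.6²) = √(245.8) = 15.68 m/s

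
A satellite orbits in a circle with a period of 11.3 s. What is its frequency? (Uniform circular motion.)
f = 1/T = 1/11.3 = 0.0885 Hz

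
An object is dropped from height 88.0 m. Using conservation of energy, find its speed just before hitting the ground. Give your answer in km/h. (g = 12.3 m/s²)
mgh = ½mv² → v = √(2gh) = √(2×12.3×88) = 46.53 m/s = 167.5 km/h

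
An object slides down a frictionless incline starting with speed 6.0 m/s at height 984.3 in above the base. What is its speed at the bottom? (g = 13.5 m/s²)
½mv₀² + mgh = ½mv² → v = √(v₀² + 2gh) = √(6² + 2×13.5×25) = 26.67 m/s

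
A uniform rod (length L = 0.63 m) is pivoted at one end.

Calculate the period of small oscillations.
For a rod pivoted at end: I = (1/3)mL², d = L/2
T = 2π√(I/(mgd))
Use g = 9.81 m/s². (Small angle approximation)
I/m = (1/3)L² = 0.1323 m²; d = L/2 = 0.315 m
T = 2π√(I/(mgd)) = 2π√(0.1323/(9.81×0.315)) = 1.3 s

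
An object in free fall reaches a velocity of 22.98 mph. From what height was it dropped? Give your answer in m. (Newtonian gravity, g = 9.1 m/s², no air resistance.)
h = v²/(2g) (with unit conversion) = 5.799 m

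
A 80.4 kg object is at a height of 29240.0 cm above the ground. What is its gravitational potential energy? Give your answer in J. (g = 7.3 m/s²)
PE = mgh = 80.4 kg × 7.3 m/s² × 292.4 m = 1.716e+05 J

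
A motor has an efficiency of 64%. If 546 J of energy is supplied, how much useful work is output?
W_out = η × W_in = 0.64 × 546 = 349.44 J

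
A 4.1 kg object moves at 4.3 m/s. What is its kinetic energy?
KE = ½mv² = ½×4.1×4.3² = 37.9045 J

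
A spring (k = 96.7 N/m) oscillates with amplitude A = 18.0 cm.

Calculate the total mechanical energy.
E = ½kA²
E = ½kA² = ½×96.7×(0.18)² = 1.567 J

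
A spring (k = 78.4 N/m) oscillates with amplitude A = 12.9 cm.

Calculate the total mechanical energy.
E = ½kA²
E = ½kA² = ½×78.4×(0.129)² = 0.6523 J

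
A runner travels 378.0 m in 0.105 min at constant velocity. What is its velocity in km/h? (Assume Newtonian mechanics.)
v = d/t (with unit conversion) = 216.0 km/h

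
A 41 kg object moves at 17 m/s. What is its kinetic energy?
KE = ½mv² = ½×41×17² = 5924.5 J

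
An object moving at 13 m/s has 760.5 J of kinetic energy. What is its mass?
KE = ½mv² → m = 2KE/v² = 2×760.5/13² = 9.0 kg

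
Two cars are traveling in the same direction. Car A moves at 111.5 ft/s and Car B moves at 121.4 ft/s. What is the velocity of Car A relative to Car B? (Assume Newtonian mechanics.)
v_rel = v_A - v_B = 111.5 - 121.4 = -9.9 ft/s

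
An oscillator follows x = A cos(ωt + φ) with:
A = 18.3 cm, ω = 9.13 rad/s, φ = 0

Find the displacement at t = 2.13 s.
x = A cos(ωt + φ) = 18.3×cos(9.13×2.13 + 0) = 15.13 cm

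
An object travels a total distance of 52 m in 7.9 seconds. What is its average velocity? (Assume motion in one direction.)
v_avg = Δd / Δt = 52 / 7.9 = 6.58 m/s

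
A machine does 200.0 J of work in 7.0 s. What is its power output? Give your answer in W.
P = W/t = 200 J / 7 s = 28.57 W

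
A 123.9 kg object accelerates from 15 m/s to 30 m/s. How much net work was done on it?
W_net = ΔKE = ½m(v₂² − v₁²) = ½×123.9×(30² − 15²) = 41816.25 J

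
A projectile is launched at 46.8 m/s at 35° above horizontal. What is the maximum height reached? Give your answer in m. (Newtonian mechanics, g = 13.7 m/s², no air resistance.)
H = v₀²sin²(θ)/(2g) = 26.3 m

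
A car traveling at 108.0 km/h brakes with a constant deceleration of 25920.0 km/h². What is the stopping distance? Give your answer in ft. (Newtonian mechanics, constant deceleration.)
d = v₀² / (2a) (with unit conversion) = 738.2 ft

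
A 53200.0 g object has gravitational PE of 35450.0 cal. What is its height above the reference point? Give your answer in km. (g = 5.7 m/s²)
PE = mgh → h = PE/(mg) = 1.483e+05 J / (53.2 kg × 5.7 m/s²) = 489.1 m = 0.4891 km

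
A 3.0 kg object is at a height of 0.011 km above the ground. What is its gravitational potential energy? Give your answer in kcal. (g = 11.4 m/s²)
PE = mgh = 3 kg × 11.4 m/s² × 11 m = 376.2 J = 0.08991 kcal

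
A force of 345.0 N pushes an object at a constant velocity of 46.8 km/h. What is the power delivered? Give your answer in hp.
P = Fv = 345 N × 13 m/s = 4485 W = 6.014 hp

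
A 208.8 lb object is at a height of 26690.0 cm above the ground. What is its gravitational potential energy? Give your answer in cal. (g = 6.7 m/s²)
PE = mgh = 94.71 kg × 6.7 m/s² × 266.9 m = 1.694e+05 J = 40480.0 cal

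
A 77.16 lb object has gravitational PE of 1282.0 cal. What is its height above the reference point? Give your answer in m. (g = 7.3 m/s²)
PE = mgh → h = PE/(mg) = 5364 J / (35 kg × 7.3 m/s²) = 20.99 m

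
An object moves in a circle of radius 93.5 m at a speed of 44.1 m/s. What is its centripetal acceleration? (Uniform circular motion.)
a_c = v²/r = 44.1²/93.5 = 1944.81/93.5 = 20.8 m/s²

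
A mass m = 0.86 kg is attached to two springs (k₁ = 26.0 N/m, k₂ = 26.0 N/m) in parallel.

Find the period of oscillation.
k_eq = k₁+k₂ = 52 N/m
T = 2π√(m/k_eq) = 2π√(0.86/52) = 0.808 s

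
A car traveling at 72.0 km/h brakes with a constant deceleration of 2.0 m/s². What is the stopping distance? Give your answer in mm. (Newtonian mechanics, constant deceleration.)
d = v₀² / (2a) (with unit conversion) = 100000.0 mm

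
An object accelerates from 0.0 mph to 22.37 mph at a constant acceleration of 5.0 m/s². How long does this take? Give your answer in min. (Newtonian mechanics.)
t = (v - v₀)/a (with unit conversion) = 0.03333 min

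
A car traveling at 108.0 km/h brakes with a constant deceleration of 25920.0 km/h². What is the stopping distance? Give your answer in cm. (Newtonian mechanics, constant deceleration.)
d = v₀² / (2a) (with unit conversion) = 22500.0 cm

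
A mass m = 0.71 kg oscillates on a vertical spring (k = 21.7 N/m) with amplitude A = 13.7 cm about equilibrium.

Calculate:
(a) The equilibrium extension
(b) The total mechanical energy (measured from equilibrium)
x_eq = mg/k = 0.71×9.81/21.7 = 0.321 m = 32.1 cm
E = ½kA² = ½×21.7×(0.137)² = 0.2036 J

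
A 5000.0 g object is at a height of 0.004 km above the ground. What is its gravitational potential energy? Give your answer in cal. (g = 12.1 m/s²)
PE = mgh = 5 kg × 12.1 m/s² × 4 m = 242 J = 57.84 cal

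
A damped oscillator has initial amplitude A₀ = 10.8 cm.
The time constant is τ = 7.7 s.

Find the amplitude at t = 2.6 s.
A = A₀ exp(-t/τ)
A = A₀ exp(−t/τ) = 10.8×exp(−2.6/7.7) = 7.705 cm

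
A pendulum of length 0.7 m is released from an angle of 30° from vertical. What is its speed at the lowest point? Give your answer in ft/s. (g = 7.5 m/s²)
h = L(1 − cosθ) = 0.7×(1 − cos30°) = 0.09378 m
v = √(2gh) = √(2×7.5×0.09378) = 1.186 m/s = 3.891 ft/s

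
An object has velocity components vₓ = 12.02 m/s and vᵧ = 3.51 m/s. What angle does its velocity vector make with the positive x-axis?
θ = arctan(vᵧ/vₓ) = arctan(3.51/12.02) = 16.28°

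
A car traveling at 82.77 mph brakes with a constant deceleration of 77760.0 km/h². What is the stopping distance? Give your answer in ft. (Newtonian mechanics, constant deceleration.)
d = v₀² / (2a) (with unit conversion) = 374.3 ft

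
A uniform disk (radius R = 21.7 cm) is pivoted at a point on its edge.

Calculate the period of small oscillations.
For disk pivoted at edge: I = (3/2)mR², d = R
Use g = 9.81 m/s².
I/m = (3/2)R² = 0.07063 m²; d = R = 0.217 m
T = 2π√((3/2)R²/(gR)) = 2π√(3R/(2g)) = 1.145 s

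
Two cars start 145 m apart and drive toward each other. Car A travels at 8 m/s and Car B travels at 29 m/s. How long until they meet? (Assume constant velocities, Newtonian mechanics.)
Combined speed: v_combined = 8 + 29 = 37 m/s
Time to meet: t = d/37 = 145/37 = 3.92 s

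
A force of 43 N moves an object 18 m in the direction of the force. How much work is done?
W = Fd = 43×18 = 774.0 J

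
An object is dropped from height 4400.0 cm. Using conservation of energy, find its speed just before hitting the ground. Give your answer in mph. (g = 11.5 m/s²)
mgh = ½mv² → v = √(2gh) = √(2×11.5×44) = 31.81 m/s = 71.16 mph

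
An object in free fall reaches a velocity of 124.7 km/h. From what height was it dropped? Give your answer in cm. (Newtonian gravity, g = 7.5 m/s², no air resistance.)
h = v²/(2g) (with unit conversion) = 7999.0 cm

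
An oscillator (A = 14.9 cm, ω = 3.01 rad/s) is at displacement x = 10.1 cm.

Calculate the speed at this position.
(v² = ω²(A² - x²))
v = ω√(A² − x²) = 3.01×√(0.149² − 0.101²) = 0.3297 m/s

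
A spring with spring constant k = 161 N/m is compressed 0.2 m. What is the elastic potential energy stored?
PE = ½kx² = ½×161×0.2² = 3.22 J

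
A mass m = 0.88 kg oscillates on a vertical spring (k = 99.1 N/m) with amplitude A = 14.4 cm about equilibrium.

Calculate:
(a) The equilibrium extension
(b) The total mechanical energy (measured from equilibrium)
x_eq = mg/k = 0.88×9.81/99.1 = 0.08711 m = 8.711 cm
E = ½kA² = ½×99.1×(0.144)² = 1.027 J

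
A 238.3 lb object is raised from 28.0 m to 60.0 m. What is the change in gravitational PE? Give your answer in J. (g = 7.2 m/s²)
ΔPE = mg(h₂ − h₁) = 108.1 kg × 7.2 m/s² × (60 − 28) m = 2.49e+04 J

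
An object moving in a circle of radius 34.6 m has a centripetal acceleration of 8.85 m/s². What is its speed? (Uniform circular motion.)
v = √(a_c × r) = √(8.85 × 34.6) = 17.5 m/s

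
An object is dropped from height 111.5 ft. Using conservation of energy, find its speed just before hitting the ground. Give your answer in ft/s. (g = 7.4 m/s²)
mgh = ½mv² → v = √(2gh) = √(2×7.4×33.99) = 22.43 m/s = 73.58 ft/s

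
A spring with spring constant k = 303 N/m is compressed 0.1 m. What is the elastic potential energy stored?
PE = ½kx² = ½×303×0.1² = 1.515 J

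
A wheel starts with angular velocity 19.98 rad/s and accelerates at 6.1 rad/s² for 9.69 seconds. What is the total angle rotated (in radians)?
θ = ω₀t + ½αt² = 19.98×9.69 + ½×6.1×9.69² = 479.99 rad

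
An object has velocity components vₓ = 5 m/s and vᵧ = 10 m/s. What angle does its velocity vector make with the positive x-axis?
θ = arctan(vᵧ/vₓ) = arctan(10/5) = 63.43°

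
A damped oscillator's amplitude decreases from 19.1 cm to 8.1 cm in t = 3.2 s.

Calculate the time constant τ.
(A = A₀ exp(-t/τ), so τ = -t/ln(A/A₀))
A/A₀ = 8.1/19.1 = 0.4241; ln(A/A₀) = -0.8578
τ = −t/ln(A/A₀) = −3.2/-0.8578 = 3.73 s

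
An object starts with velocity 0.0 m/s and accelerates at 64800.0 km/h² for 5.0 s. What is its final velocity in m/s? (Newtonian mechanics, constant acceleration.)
v = v₀ + at (with unit conversion) = 25.0 m/s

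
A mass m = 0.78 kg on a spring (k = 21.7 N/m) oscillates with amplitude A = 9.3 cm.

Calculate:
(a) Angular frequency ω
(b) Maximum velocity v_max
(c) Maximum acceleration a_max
ω = √(k/m) = √(21.7/0.78) = 5.275 rad/s
v_max = ωA = 5.275×0.093 = 0.4905 m/s
a_max = ω²A = 5.275²×0.093 = 2.587 m/s²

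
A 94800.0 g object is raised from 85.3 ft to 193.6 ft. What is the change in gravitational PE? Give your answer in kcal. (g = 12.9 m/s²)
ΔPE = mg(h₂ − h₁) = 94.8 kg × 12.9 m/s² × (59.01 − 26) m = 4.037e+04 J = 9.648 kcal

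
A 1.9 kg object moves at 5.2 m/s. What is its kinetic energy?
KE = ½mv² = ½×1.9×5.2² = 25.688 J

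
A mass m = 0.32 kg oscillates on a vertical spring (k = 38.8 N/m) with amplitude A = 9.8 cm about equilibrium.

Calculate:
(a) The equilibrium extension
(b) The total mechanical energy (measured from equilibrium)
x_eq = mg/k = 0.32×9.81/38.8 = 0.08091 m = 8.091 cm
E = ½kA² = ½×38.8×(0.098)² = 0.1863 J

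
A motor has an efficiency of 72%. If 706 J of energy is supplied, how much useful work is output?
W_out = η × W_in = 0.72 × 706 = 508.32 J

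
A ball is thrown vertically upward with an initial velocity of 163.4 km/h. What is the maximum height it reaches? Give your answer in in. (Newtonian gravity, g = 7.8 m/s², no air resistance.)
h_max = v₀²/(2g) (with unit conversion) = 5199.0 in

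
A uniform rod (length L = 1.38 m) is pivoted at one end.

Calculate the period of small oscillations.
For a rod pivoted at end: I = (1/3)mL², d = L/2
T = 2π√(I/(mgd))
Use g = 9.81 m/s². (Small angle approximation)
I/m = (1/3)L² = 0.6348 m²; d = L/2 = 0.69 m
T = 2π√(I/(mgd)) = 2π√(0.6348/(9.81×0.69)) = 1.924 s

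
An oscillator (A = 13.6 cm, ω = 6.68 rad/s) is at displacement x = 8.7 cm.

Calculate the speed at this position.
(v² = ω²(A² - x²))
v = ω√(A² − x²) = 6.68×√(0.136² − 0.087²) = 0.6983 m/s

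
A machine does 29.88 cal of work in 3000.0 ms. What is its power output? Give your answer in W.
P = W/t = 125 J / 3 s = 41.67 W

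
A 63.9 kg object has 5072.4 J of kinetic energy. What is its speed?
KE = ½mv² → v = √(2KE/m) = √(2×5072.4/63.9) = 12.6 m/s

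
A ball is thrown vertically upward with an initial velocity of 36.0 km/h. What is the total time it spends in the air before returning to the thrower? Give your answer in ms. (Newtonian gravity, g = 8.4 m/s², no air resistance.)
t_total = 2v₀/g (with unit conversion) = 2381.0 ms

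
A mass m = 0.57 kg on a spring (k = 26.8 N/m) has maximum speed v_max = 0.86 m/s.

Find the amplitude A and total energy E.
½mv²_max = ½kA² → A = v_max√(m/k) = 0.86×√(0.57/26.8) = 0.1254 m = 12.54 cm
E = ½mv²_max = ½×0.57×0.86² = 0.2108 J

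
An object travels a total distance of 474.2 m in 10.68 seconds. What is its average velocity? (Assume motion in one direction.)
v_avg = Δd / Δt = 474.2 / 10.68 = 44.4 m/s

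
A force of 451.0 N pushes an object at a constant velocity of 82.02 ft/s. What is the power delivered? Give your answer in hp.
P = Fv = 451 N × 25 m/s = 1.127e+04 W = 15.12 hp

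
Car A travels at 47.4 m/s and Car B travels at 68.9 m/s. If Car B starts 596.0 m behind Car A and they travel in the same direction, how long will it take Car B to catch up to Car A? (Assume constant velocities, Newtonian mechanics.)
Relative speed: v_rel = 68.9 - 47.4 = 21.5 m/s
Time to catch: t = d₀/v_rel = 596.0/21.5 = 27.72 s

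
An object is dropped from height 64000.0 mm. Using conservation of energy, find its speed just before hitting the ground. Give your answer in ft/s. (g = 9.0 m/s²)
mgh = ½mv² → v = √(2gh) = √(2×9.0×64) = 33.94 m/s = 111.4 ft/s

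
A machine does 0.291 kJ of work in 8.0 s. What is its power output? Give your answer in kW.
P = W/t = 291 J / 8 s = 36.38 W = 0.03637 kW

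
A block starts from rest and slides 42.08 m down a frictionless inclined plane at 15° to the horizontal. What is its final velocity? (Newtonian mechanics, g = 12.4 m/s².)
a = g sin(θ) = 12.4 × sin(15°) = 3.21 m/s²
v = √(2ad) = √(2 × 3.21 × 42.08) = 16.43 m/s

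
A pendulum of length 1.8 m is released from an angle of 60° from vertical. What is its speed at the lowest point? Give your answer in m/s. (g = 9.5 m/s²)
h = L(1 − cosθ) = 1.8×(1 − cos60°) = 0.9 m
v = √(2gh) = √(2×9.5×0.9) = 4.135 m/s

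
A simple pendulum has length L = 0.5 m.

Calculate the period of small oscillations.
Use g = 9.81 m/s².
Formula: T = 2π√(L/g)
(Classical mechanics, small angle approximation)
T = 2π√(L/g) = 2π√(0.5/9.81) = 1.419 s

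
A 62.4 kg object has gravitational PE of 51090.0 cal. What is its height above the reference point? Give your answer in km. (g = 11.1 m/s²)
PE = mgh → h = PE/(mg) = 2.138e+05 J / (62.4 kg × 11.1 m/s²) = 308.6 m = 0.3086 km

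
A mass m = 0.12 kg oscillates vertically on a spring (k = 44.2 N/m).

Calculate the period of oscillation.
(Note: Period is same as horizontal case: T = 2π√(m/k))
T = 2π√(m/k) = 2π√(0.12/44.2) = 0.3274 s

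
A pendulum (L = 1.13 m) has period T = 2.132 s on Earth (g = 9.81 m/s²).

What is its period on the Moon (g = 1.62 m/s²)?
T = 2π√(L/g), so T_moon/T_earth = √(g_earth/g_moon)
T_moon = 2π√(1.13/1.62) = 5.248 s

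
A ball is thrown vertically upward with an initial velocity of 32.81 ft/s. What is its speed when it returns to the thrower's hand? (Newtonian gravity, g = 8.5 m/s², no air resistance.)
By conservation of energy, the ball returns at the same speed = 32.81 ft/s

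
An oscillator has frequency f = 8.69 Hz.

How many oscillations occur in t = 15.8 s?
n = f×t = 8.69×15.8 = 137.3 oscillations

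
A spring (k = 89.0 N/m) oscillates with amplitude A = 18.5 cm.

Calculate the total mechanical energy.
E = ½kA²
E = ½kA² = ½×89.0×(0.185)² = 1.523 J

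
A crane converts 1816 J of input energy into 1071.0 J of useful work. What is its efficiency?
η = W_out/W_in = 1071.0/1816 = 0.5898 = 58.98%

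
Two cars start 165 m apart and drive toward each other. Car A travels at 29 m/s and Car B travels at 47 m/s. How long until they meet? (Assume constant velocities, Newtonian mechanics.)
Combined speed: v_combined = 29 + 47 = 76 m/s
Time to meet: t = d/76 = 165/76 = 2.17 s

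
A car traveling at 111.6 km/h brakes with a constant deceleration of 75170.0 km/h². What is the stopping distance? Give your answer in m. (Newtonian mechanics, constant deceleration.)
d = v₀² / (2a) (with unit conversion) = 82.84 m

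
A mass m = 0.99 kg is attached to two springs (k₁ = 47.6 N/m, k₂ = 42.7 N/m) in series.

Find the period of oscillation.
k_eq = k₁k₂/(k₁+k₂) = 22.51 N/m
T = 2π√(m/k_eq) = 2π√(0.99/22.51) = 1.318 s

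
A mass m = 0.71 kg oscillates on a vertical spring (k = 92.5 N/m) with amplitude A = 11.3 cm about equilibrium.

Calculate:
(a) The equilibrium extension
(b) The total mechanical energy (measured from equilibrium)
x_eq = mg/k = 0.71×9.81/92.5 = 0.0753 m = 7.53 cm
E = ½kA² = ½×92.5×(0.113)² = 0.5906 J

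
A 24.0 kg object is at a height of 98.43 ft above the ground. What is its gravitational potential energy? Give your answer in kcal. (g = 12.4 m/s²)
PE = mgh = 24 kg × 12.4 m/s² × 30 m = 8928 J = 2.134 kcal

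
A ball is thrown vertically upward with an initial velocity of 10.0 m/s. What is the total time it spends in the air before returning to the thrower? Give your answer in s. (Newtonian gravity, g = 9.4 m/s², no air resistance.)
t_total = 2v₀/g = 2.128 s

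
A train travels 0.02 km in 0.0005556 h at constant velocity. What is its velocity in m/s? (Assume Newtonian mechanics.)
v = d/t (with unit conversion) = 9.999 m/s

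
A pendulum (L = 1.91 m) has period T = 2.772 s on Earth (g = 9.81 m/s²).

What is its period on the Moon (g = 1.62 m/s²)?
T = 2π√(L/g), so T_moon/T_earth = √(g_earth/g_moon)
T_moon = 2π√(1.91/1.62) = 6.822 s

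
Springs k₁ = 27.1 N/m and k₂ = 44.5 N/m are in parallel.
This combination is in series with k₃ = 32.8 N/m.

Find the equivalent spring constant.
k₁₂ = k₁ + k₂ = 71.6 N/m (parallel)
1/k_eq = 1/k₁₂ + 1/k₃ → k_eq = 22.5 N/m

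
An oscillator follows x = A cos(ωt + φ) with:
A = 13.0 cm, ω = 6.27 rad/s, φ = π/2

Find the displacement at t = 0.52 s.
x = A cos(ωt + φ) = 13.0×cos(6.27×0.52 + π/2) = 1.541 cm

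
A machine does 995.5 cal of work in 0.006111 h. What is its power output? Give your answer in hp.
P = W/t = 4165 J / 22 s = 189.3 W = 0.2539 hp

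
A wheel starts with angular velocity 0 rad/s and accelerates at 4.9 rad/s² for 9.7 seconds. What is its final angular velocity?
ω = ω₀ + αt = 0 + 4.9 × 9.7 = 47.53 rad/s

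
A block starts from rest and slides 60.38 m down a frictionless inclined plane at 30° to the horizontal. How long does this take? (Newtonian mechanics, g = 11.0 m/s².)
a = g sin(θ) = 11.0 × sin(30°) = 5.5 m/s²
t = √(2d/a) = √(2 × 60.38 / 5.5) = 4.69 s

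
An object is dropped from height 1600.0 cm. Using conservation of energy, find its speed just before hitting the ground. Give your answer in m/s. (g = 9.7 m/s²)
mgh = ½mv² → v = √(2gh) = √(2×9.7×16) = 17.62 m/s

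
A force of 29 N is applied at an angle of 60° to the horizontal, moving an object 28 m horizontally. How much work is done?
W = Fd cosθ = 29×28×cos(60°) = 406.0 J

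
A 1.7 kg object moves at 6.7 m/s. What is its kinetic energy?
KE = ½mv² = ½×1.7×6.7² = 38.1565 J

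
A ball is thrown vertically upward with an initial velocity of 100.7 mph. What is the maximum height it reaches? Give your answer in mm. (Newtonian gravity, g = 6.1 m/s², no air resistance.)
h_max = v₀²/(2g) (with unit conversion) = 166100.0 mm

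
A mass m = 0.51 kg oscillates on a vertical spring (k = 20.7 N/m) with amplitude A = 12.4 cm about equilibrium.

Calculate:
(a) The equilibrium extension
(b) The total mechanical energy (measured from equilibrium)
x_eq = mg/k = 0.51×9.81/20.7 = 0.2417 m = 24.17 cm
E = ½kA² = ½×20.7×(0.124)² = 0.1591 J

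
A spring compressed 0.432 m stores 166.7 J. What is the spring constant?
PE = ½kx² → k = 2PE/x² = 2×166.7/0.432² = 1786.0 N/m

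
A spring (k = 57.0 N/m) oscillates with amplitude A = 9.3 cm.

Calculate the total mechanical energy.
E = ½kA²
E = ½kA² = ½×57.0×(0.093)² = 0.2465 J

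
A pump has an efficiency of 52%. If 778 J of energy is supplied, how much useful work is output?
W_out = η × W_in = 0.52 × 778 = 404.56 J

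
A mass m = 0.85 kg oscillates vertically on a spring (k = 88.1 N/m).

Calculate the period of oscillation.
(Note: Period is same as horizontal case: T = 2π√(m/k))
T = 2π√(m/k) = 2π√(0.85/88.1) = 0.6172 s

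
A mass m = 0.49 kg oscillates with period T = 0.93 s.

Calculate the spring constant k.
T = 2π√(m/k) → k = m(2π/T)² = 0.49×(2π/0.93)² = 22.37 N/m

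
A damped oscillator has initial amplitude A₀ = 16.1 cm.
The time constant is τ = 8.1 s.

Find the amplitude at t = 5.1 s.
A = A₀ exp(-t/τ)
A = A₀ exp(−t/τ) = 16.1×exp(−5.1/8.1) = 8.578 cm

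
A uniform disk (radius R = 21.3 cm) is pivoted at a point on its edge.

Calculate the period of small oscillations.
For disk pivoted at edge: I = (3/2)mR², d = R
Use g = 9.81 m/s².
I/m = (3/2)R² = 0.06805 m²; d = R = 0.213 m
T = 2π√((3/2)R²/(gR)) = 2π√(3R/(2g)) = 1.134 s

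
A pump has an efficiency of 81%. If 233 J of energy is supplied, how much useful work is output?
W_out = η × W_in = 0.81 × 233 = 188.73 J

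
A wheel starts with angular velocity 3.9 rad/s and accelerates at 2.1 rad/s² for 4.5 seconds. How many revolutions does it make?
θ = ω₀t + ½αt² = 3.9×4.5 + ½×2.1×4.5² = 38.81 rad
Revolutions = θ/(2π) = 38.81/(2π) = 6.18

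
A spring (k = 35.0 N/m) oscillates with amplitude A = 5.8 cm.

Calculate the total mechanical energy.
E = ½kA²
E = ½kA² = ½×35.0×(0.058)² = 0.05887 J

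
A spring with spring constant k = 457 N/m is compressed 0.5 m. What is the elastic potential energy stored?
PE = ½kx² = ½×457×0.5² = 57.12 J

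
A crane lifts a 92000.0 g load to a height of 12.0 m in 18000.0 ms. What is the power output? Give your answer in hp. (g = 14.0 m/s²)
W = mgh = 92×14.0×12 = 1.546e+04 J
P = W/t = 1.546e+04/18 = 858.7 W = 1.151 hp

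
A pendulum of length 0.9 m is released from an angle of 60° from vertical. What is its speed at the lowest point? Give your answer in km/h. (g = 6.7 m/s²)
h = L(1 − cosθ) = 0.9×(1 − cos60°) = 0.45 m
v = √(2gh) = √(2×6.7×0.45) = 2.456 m/s = 8.84 km/h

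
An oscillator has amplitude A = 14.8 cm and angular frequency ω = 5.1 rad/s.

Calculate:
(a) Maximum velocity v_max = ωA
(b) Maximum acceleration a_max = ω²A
v_max = ωA = 5.1×0.148 = 0.7548 m/s
a_max = ω²A = 5.1²×0.148 = 3.849 m/s²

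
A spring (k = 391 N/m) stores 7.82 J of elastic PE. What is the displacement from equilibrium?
PE = ½kx² → x = √(2PE/k) = √(2×7.82/391) = 0.2 m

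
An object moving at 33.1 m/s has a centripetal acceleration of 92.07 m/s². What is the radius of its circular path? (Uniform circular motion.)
r = v²/a_c = 33.1²/92.07 = 11.9 m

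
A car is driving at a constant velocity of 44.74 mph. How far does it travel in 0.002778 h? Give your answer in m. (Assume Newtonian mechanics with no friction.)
d = vt (with unit conversion) = 200.0 m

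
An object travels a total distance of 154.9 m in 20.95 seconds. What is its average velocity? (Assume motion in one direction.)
v_avg = Δd / Δt = 154.9 / 20.95 = 7.39 m/s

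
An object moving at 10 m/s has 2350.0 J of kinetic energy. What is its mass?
KE = ½mv² → m = 2KE/v² = 2×2350.0/10² = 47.0 kg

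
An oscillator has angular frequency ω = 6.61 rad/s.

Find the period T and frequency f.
T = 2π/ω = 2π/6.61 = 0.9506 s; f = ω/2π = 1.052 Hz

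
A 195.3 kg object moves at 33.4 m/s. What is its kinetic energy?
KE = ½mv² = ½×195.3×33.4² = 108934.4 J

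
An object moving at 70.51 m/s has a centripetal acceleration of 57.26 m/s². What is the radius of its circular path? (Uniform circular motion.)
r = v²/a_c = 70.51²/57.26 = 86.83 m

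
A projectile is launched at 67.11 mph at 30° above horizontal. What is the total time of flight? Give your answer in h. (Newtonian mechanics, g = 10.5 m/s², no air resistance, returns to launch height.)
T = 2v₀sin(θ)/g (with unit conversion) = 0.0007937 h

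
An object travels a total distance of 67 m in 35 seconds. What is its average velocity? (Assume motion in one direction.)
v_avg = Δd / Δt = 67 / 35 = 1.91 m/s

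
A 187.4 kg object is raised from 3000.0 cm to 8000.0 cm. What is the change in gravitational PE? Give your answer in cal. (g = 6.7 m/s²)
ΔPE = mg(h₂ − h₁) = 187.4 kg × 6.7 m/s² × (80 − 30) m = 6.278e+04 J = 15000.0 cal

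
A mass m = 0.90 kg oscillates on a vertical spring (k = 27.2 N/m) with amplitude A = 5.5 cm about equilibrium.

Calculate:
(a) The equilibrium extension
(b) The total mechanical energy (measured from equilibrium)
x_eq = mg/k = 0.9×9.81/27.2 = 0.3246 m = 32.46 cm
E = ½kA² = ½×27.2×(0.055)² = 0.04114 J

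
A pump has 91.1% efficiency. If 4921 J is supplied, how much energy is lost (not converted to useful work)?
W_out = η × W_in = 0.911×4921 = 4483.0 J
W_lost = W_in − W_out = 4921 − 4483.0 = 437.97 J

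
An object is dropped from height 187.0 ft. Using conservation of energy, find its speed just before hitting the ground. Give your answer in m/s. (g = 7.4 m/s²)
mgh = ½mv² → v = √(2gh) = √(2×7.4×57) = 29.04 m/s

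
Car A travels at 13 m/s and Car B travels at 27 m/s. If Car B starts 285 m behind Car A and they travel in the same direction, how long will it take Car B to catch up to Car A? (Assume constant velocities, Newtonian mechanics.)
Relative speed: v_rel = 27 - 13 = 14 m/s
Time to catch: t = d₀/v_rel = 285/14 = 20.36 s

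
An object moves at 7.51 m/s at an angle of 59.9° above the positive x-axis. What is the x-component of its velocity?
vₓ = v cos(θ) = 7.51 × cos(59.9°) = 3.77 m/s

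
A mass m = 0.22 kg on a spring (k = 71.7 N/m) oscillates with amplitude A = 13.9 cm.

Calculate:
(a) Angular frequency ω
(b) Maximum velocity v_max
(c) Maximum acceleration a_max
ω = √(k/m) = √(71.7/0.22) = 18.05 rad/s
v_max = ωA = 18.05×0.139 = 2.509 m/s
a_max = ω²A = 18.05²×0.139 = 45.3 m/s²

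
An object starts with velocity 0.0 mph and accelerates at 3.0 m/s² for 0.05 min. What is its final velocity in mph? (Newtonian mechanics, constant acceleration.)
v = v₀ + at (with unit conversion) = 20.13 mph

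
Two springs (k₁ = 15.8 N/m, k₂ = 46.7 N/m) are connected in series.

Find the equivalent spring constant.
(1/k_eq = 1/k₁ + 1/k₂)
1/k_eq = 1/15.8 + 1/46.7 = 0.084704; k_eq = 11.81 N/m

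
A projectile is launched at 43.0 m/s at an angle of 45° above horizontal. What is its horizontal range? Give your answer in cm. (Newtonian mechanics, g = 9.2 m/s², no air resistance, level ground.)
R = v₀² sin(2θ) / g (with unit conversion) = 20100.0 cm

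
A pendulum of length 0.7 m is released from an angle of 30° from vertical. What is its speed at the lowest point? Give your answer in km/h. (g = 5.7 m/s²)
h = L(1 − cosθ) = 0.7×(1 − cos30°) = 0.09378 m
v = √(2gh) = √(2×5.7×0.09378) = 1.034 m/s = 3.722 km/h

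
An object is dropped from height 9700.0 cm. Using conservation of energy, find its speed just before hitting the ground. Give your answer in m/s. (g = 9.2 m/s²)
mgh = ½mv² → v = √(2gh) = √(2×9.2×97) = 42.25 m/s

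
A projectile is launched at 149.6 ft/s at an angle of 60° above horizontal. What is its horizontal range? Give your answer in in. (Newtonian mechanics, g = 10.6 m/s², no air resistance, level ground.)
R = v₀² sin(2θ) / g (with unit conversion) = 6688.0 in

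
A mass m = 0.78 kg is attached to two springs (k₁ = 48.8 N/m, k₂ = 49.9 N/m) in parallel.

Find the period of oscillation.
k_eq = k₁+k₂ = 98.7 N/m
T = 2π√(m/k_eq) = 2π√(0.78/98.7) = 0.5586 s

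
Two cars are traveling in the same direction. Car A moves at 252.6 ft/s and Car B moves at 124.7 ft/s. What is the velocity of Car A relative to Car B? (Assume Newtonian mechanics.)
v_rel = v_A - v_B = 252.6 - 124.7 = 127.9 ft/s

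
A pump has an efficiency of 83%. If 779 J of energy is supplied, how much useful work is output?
W_out = η × W_in = 0.83 × 779 = 646.57 J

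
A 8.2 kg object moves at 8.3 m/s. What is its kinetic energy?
KE = ½mv² = ½×8.2×8.3² = 282.449 J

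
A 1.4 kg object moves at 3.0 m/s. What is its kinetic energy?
KE = ½mv² = ½×1.4×3.0² = 6.3 J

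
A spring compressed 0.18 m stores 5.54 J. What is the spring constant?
PE = ½kx² → k = 2PE/x² = 2×5.54/0.18² = 342.0 N/m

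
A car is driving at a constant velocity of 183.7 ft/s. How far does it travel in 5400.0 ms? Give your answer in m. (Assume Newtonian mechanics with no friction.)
d = vt (with unit conversion) = 302.4 m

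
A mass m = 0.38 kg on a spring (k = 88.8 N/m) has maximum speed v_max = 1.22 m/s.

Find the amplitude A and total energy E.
½mv²_max = ½kA² → A = v_max√(m/k) = 1.22×√(0.38/88.8) = 0.07981 m = 7.981 cm
E = ½mv²_max = ½×0.38×1.22² = 0.2828 J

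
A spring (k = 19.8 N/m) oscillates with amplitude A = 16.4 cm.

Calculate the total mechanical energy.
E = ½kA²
E = ½kA² = ½×19.8×(0.164)² = 0.2663 J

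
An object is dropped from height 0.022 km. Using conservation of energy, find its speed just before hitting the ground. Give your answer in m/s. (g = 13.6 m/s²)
mgh = ½mv² → v = √(2gh) = √(2×13.6×22) = 24.46 m/s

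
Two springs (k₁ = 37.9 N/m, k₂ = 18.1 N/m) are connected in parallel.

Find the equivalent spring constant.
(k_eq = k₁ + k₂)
k_eq = k₁ + k₂ = 37.9 + 18.1 = 56 N/m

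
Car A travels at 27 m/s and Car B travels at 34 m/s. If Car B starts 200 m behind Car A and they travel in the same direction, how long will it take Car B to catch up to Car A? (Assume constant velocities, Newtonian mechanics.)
Relative speed: v_rel = 34 - 27 = 7 m/s
Time to catch: t = d₀/v_rel = 200/7 = 28.57 s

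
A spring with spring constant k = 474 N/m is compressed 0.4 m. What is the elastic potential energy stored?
PE = ½kx² = ½×474×0.4² = 37.92 J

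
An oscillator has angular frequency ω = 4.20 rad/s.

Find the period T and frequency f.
T = 2π/ω = 2π/4.2 = 1.496 s; f = ω/2π = 0.6685 Hz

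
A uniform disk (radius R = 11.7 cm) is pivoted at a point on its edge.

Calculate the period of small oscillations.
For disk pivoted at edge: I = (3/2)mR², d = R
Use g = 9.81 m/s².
I/m = (3/2)R² = 0.02053 m²; d = R = 0.117 m
T = 2π√((3/2)R²/(gR)) = 2π√(3R/(2g)) = 0.8404 s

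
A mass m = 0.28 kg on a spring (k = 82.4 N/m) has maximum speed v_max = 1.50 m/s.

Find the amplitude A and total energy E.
½mv²_max = ½kA² → A = v_max√(m/k) = 1.5×√(0.28/82.4) = 0.08744 m = 8.744 cm
E = ½mv²_max = ½×0.28×1.5² = 0.315 J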